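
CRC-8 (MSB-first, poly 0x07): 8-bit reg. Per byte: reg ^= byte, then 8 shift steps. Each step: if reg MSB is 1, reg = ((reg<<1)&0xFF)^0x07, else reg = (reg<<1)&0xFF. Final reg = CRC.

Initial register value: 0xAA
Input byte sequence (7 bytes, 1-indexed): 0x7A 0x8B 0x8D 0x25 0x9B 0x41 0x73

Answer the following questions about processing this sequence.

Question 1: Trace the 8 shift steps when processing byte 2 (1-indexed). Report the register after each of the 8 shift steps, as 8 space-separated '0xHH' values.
Answer: 0x6D 0xDA 0xB3 0x61 0xC2 0x83 0x01 0x02

Derivation:
After byte 1 (0x7A): reg=0x3E
Register before byte 2: 0x3E
After XOR with byte 0x8B: 0xB5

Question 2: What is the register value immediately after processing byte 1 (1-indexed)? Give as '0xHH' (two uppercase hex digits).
After byte 1 (0x7A): reg=0x3E

Answer: 0x3E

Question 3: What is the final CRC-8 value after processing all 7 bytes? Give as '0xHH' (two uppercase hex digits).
Answer: 0x72

Derivation:
After byte 1 (0x7A): reg=0x3E
After byte 2 (0x8B): reg=0x02
After byte 3 (0x8D): reg=0xA4
After byte 4 (0x25): reg=0x8E
After byte 5 (0x9B): reg=0x6B
After byte 6 (0x41): reg=0xD6
After byte 7 (0x73): reg=0x72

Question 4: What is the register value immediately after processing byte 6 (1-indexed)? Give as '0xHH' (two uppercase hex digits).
Answer: 0xD6

Derivation:
After byte 1 (0x7A): reg=0x3E
After byte 2 (0x8B): reg=0x02
After byte 3 (0x8D): reg=0xA4
After byte 4 (0x25): reg=0x8E
After byte 5 (0x9B): reg=0x6B
After byte 6 (0x41): reg=0xD6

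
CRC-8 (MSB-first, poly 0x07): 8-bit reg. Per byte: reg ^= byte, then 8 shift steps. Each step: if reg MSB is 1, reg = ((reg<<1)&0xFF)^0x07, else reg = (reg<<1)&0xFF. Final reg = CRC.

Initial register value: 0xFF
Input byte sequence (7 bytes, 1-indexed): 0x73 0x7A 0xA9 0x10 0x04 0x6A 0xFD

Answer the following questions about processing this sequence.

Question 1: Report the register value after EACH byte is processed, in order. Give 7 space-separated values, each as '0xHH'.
0xAD 0x2B 0x87 0xEC 0x96 0xFA 0x15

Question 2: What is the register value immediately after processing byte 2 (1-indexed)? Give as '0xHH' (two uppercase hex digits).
Answer: 0x2B

Derivation:
After byte 1 (0x73): reg=0xAD
After byte 2 (0x7A): reg=0x2B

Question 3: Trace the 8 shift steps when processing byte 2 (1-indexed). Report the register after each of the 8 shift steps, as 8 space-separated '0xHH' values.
Answer: 0xA9 0x55 0xAA 0x53 0xA6 0x4B 0x96 0x2B

Derivation:
After byte 1 (0x73): reg=0xAD
Register before byte 2: 0xAD
After XOR with byte 0x7A: 0xD7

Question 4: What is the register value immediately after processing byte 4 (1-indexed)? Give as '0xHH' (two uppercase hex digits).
Answer: 0xEC

Derivation:
After byte 1 (0x73): reg=0xAD
After byte 2 (0x7A): reg=0x2B
After byte 3 (0xA9): reg=0x87
After byte 4 (0x10): reg=0xEC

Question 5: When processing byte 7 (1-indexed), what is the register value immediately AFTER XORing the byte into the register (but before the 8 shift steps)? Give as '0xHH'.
Register before byte 7: 0xFA
Byte 7: 0xFD
0xFA XOR 0xFD = 0x07

Answer: 0x07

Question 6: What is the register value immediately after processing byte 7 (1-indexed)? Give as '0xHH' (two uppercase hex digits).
Answer: 0x15

Derivation:
After byte 1 (0x73): reg=0xAD
After byte 2 (0x7A): reg=0x2B
After byte 3 (0xA9): reg=0x87
After byte 4 (0x10): reg=0xEC
After byte 5 (0x04): reg=0x96
After byte 6 (0x6A): reg=0xFA
After byte 7 (0xFD): reg=0x15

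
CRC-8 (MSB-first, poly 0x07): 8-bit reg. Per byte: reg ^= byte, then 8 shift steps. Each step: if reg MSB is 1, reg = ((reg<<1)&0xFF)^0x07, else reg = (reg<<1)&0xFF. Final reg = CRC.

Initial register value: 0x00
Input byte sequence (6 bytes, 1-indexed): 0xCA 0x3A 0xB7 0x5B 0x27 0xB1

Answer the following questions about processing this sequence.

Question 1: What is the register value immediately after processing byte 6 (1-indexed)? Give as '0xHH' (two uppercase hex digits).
Answer: 0xE5

Derivation:
After byte 1 (0xCA): reg=0x78
After byte 2 (0x3A): reg=0xC9
After byte 3 (0xB7): reg=0x7D
After byte 4 (0x5B): reg=0xF2
After byte 5 (0x27): reg=0x25
After byte 6 (0xB1): reg=0xE5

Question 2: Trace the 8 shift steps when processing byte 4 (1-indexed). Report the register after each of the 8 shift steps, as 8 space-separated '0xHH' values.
Answer: 0x4C 0x98 0x37 0x6E 0xDC 0xBF 0x79 0xF2

Derivation:
After byte 1 (0xCA): reg=0x78
After byte 2 (0x3A): reg=0xC9
After byte 3 (0xB7): reg=0x7D
Register before byte 4: 0x7D
After XOR with byte 0x5B: 0x26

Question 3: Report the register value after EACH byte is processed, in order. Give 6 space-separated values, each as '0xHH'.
0x78 0xC9 0x7D 0xF2 0x25 0xE5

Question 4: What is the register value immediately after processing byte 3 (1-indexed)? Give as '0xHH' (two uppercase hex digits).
After byte 1 (0xCA): reg=0x78
After byte 2 (0x3A): reg=0xC9
After byte 3 (0xB7): reg=0x7D

Answer: 0x7D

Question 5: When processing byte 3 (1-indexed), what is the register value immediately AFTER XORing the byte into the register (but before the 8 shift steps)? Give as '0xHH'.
Register before byte 3: 0xC9
Byte 3: 0xB7
0xC9 XOR 0xB7 = 0x7E

Answer: 0x7E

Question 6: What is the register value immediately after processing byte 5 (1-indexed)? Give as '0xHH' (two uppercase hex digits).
After byte 1 (0xCA): reg=0x78
After byte 2 (0x3A): reg=0xC9
After byte 3 (0xB7): reg=0x7D
After byte 4 (0x5B): reg=0xF2
After byte 5 (0x27): reg=0x25

Answer: 0x25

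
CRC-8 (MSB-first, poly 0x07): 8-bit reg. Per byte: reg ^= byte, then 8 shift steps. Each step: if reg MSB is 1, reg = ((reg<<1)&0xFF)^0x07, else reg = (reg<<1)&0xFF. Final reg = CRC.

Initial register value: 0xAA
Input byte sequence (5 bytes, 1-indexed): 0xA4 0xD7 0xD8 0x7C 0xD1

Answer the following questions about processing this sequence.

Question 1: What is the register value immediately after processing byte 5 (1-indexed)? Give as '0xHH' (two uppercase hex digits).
Answer: 0xE4

Derivation:
After byte 1 (0xA4): reg=0x2A
After byte 2 (0xD7): reg=0xFD
After byte 3 (0xD8): reg=0xFB
After byte 4 (0x7C): reg=0x9C
After byte 5 (0xD1): reg=0xE4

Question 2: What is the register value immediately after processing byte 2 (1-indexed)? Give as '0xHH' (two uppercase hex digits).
After byte 1 (0xA4): reg=0x2A
After byte 2 (0xD7): reg=0xFD

Answer: 0xFD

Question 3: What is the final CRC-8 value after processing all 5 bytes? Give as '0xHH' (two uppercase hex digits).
Answer: 0xE4

Derivation:
After byte 1 (0xA4): reg=0x2A
After byte 2 (0xD7): reg=0xFD
After byte 3 (0xD8): reg=0xFB
After byte 4 (0x7C): reg=0x9C
After byte 5 (0xD1): reg=0xE4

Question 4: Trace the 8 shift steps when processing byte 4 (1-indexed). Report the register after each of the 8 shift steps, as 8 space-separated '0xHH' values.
Answer: 0x09 0x12 0x24 0x48 0x90 0x27 0x4E 0x9C

Derivation:
After byte 1 (0xA4): reg=0x2A
After byte 2 (0xD7): reg=0xFD
After byte 3 (0xD8): reg=0xFB
Register before byte 4: 0xFB
After XOR with byte 0x7C: 0x87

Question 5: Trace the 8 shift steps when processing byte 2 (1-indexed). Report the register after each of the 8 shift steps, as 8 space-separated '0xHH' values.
After byte 1 (0xA4): reg=0x2A
Register before byte 2: 0x2A
After XOR with byte 0xD7: 0xFD

Answer: 0xFD 0xFD 0xFD 0xFD 0xFD 0xFD 0xFD 0xFD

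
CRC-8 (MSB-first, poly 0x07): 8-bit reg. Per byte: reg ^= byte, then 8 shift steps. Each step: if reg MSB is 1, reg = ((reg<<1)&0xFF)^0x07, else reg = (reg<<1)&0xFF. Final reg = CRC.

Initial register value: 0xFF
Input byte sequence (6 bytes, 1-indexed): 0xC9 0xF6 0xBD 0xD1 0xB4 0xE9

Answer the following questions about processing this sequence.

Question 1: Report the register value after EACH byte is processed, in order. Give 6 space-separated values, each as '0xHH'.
0x82 0x4B 0xCC 0x53 0xBB 0xB9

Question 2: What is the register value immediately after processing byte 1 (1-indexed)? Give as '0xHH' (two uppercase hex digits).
After byte 1 (0xC9): reg=0x82

Answer: 0x82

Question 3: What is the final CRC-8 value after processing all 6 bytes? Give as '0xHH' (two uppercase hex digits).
Answer: 0xB9

Derivation:
After byte 1 (0xC9): reg=0x82
After byte 2 (0xF6): reg=0x4B
After byte 3 (0xBD): reg=0xCC
After byte 4 (0xD1): reg=0x53
After byte 5 (0xB4): reg=0xBB
After byte 6 (0xE9): reg=0xB9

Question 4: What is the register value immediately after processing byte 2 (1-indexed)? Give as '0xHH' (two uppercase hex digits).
Answer: 0x4B

Derivation:
After byte 1 (0xC9): reg=0x82
After byte 2 (0xF6): reg=0x4B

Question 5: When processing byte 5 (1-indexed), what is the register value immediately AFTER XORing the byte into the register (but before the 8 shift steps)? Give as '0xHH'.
Answer: 0xE7

Derivation:
Register before byte 5: 0x53
Byte 5: 0xB4
0x53 XOR 0xB4 = 0xE7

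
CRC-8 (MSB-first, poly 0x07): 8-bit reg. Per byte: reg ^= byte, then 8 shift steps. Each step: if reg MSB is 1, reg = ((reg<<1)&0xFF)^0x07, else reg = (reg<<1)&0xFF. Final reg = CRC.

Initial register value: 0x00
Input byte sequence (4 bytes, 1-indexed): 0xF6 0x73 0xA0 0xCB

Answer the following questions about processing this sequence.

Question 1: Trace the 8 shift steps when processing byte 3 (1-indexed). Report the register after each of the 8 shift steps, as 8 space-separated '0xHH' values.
After byte 1 (0xF6): reg=0xCC
After byte 2 (0x73): reg=0x34
Register before byte 3: 0x34
After XOR with byte 0xA0: 0x94

Answer: 0x2F 0x5E 0xBC 0x7F 0xFE 0xFB 0xF1 0xE5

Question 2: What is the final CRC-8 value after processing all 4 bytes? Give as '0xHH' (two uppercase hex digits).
After byte 1 (0xF6): reg=0xCC
After byte 2 (0x73): reg=0x34
After byte 3 (0xA0): reg=0xE5
After byte 4 (0xCB): reg=0xCA

Answer: 0xCA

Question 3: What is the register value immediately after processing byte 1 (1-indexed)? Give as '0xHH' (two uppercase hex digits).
Answer: 0xCC

Derivation:
After byte 1 (0xF6): reg=0xCC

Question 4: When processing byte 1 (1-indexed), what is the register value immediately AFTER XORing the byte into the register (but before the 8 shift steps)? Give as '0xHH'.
Register before byte 1: 0x00
Byte 1: 0xF6
0x00 XOR 0xF6 = 0xF6

Answer: 0xF6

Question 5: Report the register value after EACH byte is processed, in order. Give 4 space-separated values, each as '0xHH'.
0xCC 0x34 0xE5 0xCA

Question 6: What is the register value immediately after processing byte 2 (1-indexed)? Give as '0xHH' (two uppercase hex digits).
After byte 1 (0xF6): reg=0xCC
After byte 2 (0x73): reg=0x34

Answer: 0x34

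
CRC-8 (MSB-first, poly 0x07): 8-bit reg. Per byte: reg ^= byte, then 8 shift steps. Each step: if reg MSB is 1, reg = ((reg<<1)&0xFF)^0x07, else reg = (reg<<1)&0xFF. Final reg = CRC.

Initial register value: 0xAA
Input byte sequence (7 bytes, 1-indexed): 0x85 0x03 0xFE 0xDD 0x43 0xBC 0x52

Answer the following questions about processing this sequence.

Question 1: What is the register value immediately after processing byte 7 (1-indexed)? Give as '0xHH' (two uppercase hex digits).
Answer: 0x7A

Derivation:
After byte 1 (0x85): reg=0xCD
After byte 2 (0x03): reg=0x64
After byte 3 (0xFE): reg=0xCF
After byte 4 (0xDD): reg=0x7E
After byte 5 (0x43): reg=0xB3
After byte 6 (0xBC): reg=0x2D
After byte 7 (0x52): reg=0x7A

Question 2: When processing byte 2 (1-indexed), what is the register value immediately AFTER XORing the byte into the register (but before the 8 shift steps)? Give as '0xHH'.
Register before byte 2: 0xCD
Byte 2: 0x03
0xCD XOR 0x03 = 0xCE

Answer: 0xCE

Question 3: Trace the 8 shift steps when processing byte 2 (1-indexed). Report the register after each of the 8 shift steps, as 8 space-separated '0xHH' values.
After byte 1 (0x85): reg=0xCD
Register before byte 2: 0xCD
After XOR with byte 0x03: 0xCE

Answer: 0x9B 0x31 0x62 0xC4 0x8F 0x19 0x32 0x64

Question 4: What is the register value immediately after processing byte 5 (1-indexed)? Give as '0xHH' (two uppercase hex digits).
After byte 1 (0x85): reg=0xCD
After byte 2 (0x03): reg=0x64
After byte 3 (0xFE): reg=0xCF
After byte 4 (0xDD): reg=0x7E
After byte 5 (0x43): reg=0xB3

Answer: 0xB3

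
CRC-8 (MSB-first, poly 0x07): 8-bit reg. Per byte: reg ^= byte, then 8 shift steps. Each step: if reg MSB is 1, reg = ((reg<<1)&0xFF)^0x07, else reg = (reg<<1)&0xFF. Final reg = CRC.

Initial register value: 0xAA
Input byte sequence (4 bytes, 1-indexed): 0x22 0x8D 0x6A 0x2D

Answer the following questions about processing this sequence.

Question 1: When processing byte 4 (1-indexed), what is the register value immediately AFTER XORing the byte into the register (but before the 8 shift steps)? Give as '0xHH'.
Answer: 0x39

Derivation:
Register before byte 4: 0x14
Byte 4: 0x2D
0x14 XOR 0x2D = 0x39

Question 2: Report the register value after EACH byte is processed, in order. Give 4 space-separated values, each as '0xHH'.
0xB1 0xB4 0x14 0xAF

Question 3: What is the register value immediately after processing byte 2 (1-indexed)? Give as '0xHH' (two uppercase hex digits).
Answer: 0xB4

Derivation:
After byte 1 (0x22): reg=0xB1
After byte 2 (0x8D): reg=0xB4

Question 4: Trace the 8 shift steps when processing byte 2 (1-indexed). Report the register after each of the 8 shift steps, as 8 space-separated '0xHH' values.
After byte 1 (0x22): reg=0xB1
Register before byte 2: 0xB1
After XOR with byte 0x8D: 0x3C

Answer: 0x78 0xF0 0xE7 0xC9 0x95 0x2D 0x5A 0xB4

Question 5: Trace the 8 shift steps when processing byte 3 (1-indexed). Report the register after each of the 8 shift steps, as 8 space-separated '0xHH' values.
Answer: 0xBB 0x71 0xE2 0xC3 0x81 0x05 0x0A 0x14

Derivation:
After byte 1 (0x22): reg=0xB1
After byte 2 (0x8D): reg=0xB4
Register before byte 3: 0xB4
After XOR with byte 0x6A: 0xDE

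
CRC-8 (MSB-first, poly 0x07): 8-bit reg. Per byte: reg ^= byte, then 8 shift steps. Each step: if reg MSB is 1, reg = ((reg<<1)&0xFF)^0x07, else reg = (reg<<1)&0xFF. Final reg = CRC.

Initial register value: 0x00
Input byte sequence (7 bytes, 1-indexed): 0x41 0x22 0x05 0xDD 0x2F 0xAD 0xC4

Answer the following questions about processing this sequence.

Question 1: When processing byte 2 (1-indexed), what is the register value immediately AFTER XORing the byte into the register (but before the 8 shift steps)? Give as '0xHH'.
Answer: 0xE2

Derivation:
Register before byte 2: 0xC0
Byte 2: 0x22
0xC0 XOR 0x22 = 0xE2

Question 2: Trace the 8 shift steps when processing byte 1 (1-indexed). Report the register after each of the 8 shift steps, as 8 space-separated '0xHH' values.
Register before byte 1: 0x00
After XOR with byte 0x41: 0x41

Answer: 0x82 0x03 0x06 0x0C 0x18 0x30 0x60 0xC0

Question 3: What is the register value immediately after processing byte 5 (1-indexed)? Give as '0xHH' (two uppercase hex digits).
After byte 1 (0x41): reg=0xC0
After byte 2 (0x22): reg=0xA0
After byte 3 (0x05): reg=0x72
After byte 4 (0xDD): reg=0x44
After byte 5 (0x2F): reg=0x16

Answer: 0x16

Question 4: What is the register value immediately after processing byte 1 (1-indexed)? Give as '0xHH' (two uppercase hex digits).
After byte 1 (0x41): reg=0xC0

Answer: 0xC0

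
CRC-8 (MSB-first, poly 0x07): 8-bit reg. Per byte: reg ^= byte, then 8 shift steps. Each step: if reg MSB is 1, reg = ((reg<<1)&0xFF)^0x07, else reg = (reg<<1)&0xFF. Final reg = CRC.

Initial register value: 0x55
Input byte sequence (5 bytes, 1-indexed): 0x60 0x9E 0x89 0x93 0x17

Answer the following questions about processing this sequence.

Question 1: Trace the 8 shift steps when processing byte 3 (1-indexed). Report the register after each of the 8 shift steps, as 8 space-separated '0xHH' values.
Answer: 0xC3 0x81 0x05 0x0A 0x14 0x28 0x50 0xA0

Derivation:
After byte 1 (0x60): reg=0x8B
After byte 2 (0x9E): reg=0x6B
Register before byte 3: 0x6B
After XOR with byte 0x89: 0xE2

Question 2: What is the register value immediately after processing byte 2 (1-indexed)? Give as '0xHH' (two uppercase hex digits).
After byte 1 (0x60): reg=0x8B
After byte 2 (0x9E): reg=0x6B

Answer: 0x6B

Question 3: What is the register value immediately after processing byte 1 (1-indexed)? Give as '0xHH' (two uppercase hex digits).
Answer: 0x8B

Derivation:
After byte 1 (0x60): reg=0x8B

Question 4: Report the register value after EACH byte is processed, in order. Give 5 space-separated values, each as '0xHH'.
0x8B 0x6B 0xA0 0x99 0xA3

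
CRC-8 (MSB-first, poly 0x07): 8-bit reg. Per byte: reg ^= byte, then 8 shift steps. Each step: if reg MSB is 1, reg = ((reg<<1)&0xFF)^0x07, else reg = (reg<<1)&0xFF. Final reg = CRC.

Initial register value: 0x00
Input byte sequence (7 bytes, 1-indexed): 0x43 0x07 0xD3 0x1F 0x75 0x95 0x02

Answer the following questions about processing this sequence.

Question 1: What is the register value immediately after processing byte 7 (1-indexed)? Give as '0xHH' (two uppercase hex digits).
Answer: 0x8B

Derivation:
After byte 1 (0x43): reg=0xCE
After byte 2 (0x07): reg=0x71
After byte 3 (0xD3): reg=0x67
After byte 4 (0x1F): reg=0x6F
After byte 5 (0x75): reg=0x46
After byte 6 (0x95): reg=0x37
After byte 7 (0x02): reg=0x8B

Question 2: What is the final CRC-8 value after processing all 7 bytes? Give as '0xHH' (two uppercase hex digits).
Answer: 0x8B

Derivation:
After byte 1 (0x43): reg=0xCE
After byte 2 (0x07): reg=0x71
After byte 3 (0xD3): reg=0x67
After byte 4 (0x1F): reg=0x6F
After byte 5 (0x75): reg=0x46
After byte 6 (0x95): reg=0x37
After byte 7 (0x02): reg=0x8B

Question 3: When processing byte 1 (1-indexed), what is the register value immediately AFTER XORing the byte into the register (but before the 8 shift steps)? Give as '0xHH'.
Register before byte 1: 0x00
Byte 1: 0x43
0x00 XOR 0x43 = 0x43

Answer: 0x43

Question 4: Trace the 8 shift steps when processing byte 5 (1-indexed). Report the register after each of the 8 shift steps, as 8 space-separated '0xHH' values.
Answer: 0x34 0x68 0xD0 0xA7 0x49 0x92 0x23 0x46

Derivation:
After byte 1 (0x43): reg=0xCE
After byte 2 (0x07): reg=0x71
After byte 3 (0xD3): reg=0x67
After byte 4 (0x1F): reg=0x6F
Register before byte 5: 0x6F
After XOR with byte 0x75: 0x1A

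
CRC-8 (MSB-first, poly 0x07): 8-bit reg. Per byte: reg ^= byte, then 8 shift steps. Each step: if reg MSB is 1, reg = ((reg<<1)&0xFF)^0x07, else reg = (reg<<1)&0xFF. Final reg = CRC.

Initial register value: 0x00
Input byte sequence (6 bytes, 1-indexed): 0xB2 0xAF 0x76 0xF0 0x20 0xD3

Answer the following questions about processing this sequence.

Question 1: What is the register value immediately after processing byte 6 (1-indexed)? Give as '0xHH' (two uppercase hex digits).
After byte 1 (0xB2): reg=0x17
After byte 2 (0xAF): reg=0x21
After byte 3 (0x76): reg=0xA2
After byte 4 (0xF0): reg=0xB9
After byte 5 (0x20): reg=0xC6
After byte 6 (0xD3): reg=0x6B

Answer: 0x6B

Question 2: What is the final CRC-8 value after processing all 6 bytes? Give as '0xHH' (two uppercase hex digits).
Answer: 0x6B

Derivation:
After byte 1 (0xB2): reg=0x17
After byte 2 (0xAF): reg=0x21
After byte 3 (0x76): reg=0xA2
After byte 4 (0xF0): reg=0xB9
After byte 5 (0x20): reg=0xC6
After byte 6 (0xD3): reg=0x6B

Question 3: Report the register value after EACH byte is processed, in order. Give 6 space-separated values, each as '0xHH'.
0x17 0x21 0xA2 0xB9 0xC6 0x6B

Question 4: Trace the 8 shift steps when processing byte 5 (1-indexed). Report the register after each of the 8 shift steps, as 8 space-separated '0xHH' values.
Answer: 0x35 0x6A 0xD4 0xAF 0x59 0xB2 0x63 0xC6

Derivation:
After byte 1 (0xB2): reg=0x17
After byte 2 (0xAF): reg=0x21
After byte 3 (0x76): reg=0xA2
After byte 4 (0xF0): reg=0xB9
Register before byte 5: 0xB9
After XOR with byte 0x20: 0x99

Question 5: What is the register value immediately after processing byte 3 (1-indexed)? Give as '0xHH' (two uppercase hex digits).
Answer: 0xA2

Derivation:
After byte 1 (0xB2): reg=0x17
After byte 2 (0xAF): reg=0x21
After byte 3 (0x76): reg=0xA2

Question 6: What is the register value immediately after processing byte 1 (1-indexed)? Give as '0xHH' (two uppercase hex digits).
After byte 1 (0xB2): reg=0x17

Answer: 0x17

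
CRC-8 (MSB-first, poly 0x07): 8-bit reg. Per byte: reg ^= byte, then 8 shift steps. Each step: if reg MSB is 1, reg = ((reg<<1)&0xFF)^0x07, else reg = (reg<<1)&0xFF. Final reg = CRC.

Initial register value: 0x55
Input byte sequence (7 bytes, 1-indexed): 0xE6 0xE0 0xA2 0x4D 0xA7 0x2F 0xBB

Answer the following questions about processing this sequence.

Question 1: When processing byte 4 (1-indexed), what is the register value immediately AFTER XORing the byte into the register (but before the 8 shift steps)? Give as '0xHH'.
Register before byte 4: 0x73
Byte 4: 0x4D
0x73 XOR 0x4D = 0x3E

Answer: 0x3E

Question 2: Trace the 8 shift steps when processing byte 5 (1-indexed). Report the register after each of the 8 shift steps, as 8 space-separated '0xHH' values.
After byte 1 (0xE6): reg=0x10
After byte 2 (0xE0): reg=0xDE
After byte 3 (0xA2): reg=0x73
After byte 4 (0x4D): reg=0xBA
Register before byte 5: 0xBA
After XOR with byte 0xA7: 0x1D

Answer: 0x3A 0x74 0xE8 0xD7 0xA9 0x55 0xAA 0x53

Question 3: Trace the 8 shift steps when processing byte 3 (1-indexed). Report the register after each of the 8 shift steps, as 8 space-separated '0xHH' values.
After byte 1 (0xE6): reg=0x10
After byte 2 (0xE0): reg=0xDE
Register before byte 3: 0xDE
After XOR with byte 0xA2: 0x7C

Answer: 0xF8 0xF7 0xE9 0xD5 0xAD 0x5D 0xBA 0x73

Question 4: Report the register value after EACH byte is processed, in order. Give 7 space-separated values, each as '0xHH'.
0x10 0xDE 0x73 0xBA 0x53 0x73 0x76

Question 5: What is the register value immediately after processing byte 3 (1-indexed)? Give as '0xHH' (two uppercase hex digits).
After byte 1 (0xE6): reg=0x10
After byte 2 (0xE0): reg=0xDE
After byte 3 (0xA2): reg=0x73

Answer: 0x73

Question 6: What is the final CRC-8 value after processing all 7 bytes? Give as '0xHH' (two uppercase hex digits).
Answer: 0x76

Derivation:
After byte 1 (0xE6): reg=0x10
After byte 2 (0xE0): reg=0xDE
After byte 3 (0xA2): reg=0x73
After byte 4 (0x4D): reg=0xBA
After byte 5 (0xA7): reg=0x53
After byte 6 (0x2F): reg=0x73
After byte 7 (0xBB): reg=0x76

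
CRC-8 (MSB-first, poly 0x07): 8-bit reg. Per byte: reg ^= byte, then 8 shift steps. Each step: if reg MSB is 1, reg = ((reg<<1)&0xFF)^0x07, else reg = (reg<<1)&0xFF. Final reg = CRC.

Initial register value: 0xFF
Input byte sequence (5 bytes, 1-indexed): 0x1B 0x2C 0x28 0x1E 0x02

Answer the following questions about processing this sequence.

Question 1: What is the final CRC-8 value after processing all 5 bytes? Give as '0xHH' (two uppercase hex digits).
After byte 1 (0x1B): reg=0xB2
After byte 2 (0x2C): reg=0xD3
After byte 3 (0x28): reg=0xEF
After byte 4 (0x1E): reg=0xD9
After byte 5 (0x02): reg=0x0F

Answer: 0x0F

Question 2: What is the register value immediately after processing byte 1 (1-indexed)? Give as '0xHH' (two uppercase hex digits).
After byte 1 (0x1B): reg=0xB2

Answer: 0xB2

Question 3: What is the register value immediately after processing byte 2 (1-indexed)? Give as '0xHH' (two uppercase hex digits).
After byte 1 (0x1B): reg=0xB2
After byte 2 (0x2C): reg=0xD3

Answer: 0xD3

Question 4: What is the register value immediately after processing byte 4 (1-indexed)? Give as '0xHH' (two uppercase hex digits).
Answer: 0xD9

Derivation:
After byte 1 (0x1B): reg=0xB2
After byte 2 (0x2C): reg=0xD3
After byte 3 (0x28): reg=0xEF
After byte 4 (0x1E): reg=0xD9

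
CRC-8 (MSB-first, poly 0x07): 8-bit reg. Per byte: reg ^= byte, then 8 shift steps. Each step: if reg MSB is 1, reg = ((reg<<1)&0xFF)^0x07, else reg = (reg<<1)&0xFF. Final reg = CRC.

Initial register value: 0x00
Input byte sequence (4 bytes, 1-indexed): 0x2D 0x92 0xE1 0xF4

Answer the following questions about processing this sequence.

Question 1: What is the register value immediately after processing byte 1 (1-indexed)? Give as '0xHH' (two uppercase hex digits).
Answer: 0xC3

Derivation:
After byte 1 (0x2D): reg=0xC3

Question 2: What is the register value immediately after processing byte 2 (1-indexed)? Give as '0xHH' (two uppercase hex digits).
After byte 1 (0x2D): reg=0xC3
After byte 2 (0x92): reg=0xB0

Answer: 0xB0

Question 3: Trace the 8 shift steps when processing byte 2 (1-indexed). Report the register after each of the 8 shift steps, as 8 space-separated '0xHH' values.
Answer: 0xA2 0x43 0x86 0x0B 0x16 0x2C 0x58 0xB0

Derivation:
After byte 1 (0x2D): reg=0xC3
Register before byte 2: 0xC3
After XOR with byte 0x92: 0x51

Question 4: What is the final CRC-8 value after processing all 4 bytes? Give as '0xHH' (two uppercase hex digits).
Answer: 0xDB

Derivation:
After byte 1 (0x2D): reg=0xC3
After byte 2 (0x92): reg=0xB0
After byte 3 (0xE1): reg=0xB0
After byte 4 (0xF4): reg=0xDB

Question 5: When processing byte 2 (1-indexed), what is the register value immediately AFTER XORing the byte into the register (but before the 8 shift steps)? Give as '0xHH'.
Register before byte 2: 0xC3
Byte 2: 0x92
0xC3 XOR 0x92 = 0x51

Answer: 0x51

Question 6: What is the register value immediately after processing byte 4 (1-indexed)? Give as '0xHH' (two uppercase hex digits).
Answer: 0xDB

Derivation:
After byte 1 (0x2D): reg=0xC3
After byte 2 (0x92): reg=0xB0
After byte 3 (0xE1): reg=0xB0
After byte 4 (0xF4): reg=0xDB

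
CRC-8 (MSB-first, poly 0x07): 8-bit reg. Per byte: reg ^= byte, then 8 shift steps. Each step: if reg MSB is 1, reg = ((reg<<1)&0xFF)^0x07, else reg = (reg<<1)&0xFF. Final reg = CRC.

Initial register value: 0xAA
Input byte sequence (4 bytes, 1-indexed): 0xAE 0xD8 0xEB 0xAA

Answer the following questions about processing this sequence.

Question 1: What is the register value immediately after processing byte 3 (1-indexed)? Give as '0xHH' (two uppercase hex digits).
After byte 1 (0xAE): reg=0x1C
After byte 2 (0xD8): reg=0x52
After byte 3 (0xEB): reg=0x26

Answer: 0x26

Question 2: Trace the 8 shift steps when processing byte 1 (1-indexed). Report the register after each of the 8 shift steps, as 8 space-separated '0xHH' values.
Register before byte 1: 0xAA
After XOR with byte 0xAE: 0x04

Answer: 0x08 0x10 0x20 0x40 0x80 0x07 0x0E 0x1C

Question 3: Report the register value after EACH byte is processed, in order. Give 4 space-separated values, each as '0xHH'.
0x1C 0x52 0x26 0xAD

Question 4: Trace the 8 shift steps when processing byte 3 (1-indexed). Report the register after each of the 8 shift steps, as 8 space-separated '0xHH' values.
After byte 1 (0xAE): reg=0x1C
After byte 2 (0xD8): reg=0x52
Register before byte 3: 0x52
After XOR with byte 0xEB: 0xB9

Answer: 0x75 0xEA 0xD3 0xA1 0x45 0x8A 0x13 0x26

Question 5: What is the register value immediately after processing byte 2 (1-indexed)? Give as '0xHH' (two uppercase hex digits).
Answer: 0x52

Derivation:
After byte 1 (0xAE): reg=0x1C
After byte 2 (0xD8): reg=0x52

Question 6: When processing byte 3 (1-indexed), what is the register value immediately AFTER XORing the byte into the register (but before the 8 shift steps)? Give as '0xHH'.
Answer: 0xB9

Derivation:
Register before byte 3: 0x52
Byte 3: 0xEB
0x52 XOR 0xEB = 0xB9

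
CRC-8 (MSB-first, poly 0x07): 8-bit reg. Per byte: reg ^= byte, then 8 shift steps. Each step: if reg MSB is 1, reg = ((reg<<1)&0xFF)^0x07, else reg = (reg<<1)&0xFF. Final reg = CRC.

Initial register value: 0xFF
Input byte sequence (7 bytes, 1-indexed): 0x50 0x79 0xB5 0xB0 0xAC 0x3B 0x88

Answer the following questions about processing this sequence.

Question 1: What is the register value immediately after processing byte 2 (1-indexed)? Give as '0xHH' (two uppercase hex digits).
After byte 1 (0x50): reg=0x44
After byte 2 (0x79): reg=0xB3

Answer: 0xB3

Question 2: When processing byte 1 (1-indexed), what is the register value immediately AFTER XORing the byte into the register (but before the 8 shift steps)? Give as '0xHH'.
Register before byte 1: 0xFF
Byte 1: 0x50
0xFF XOR 0x50 = 0xAF

Answer: 0xAF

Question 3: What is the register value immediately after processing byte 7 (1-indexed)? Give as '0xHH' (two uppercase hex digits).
After byte 1 (0x50): reg=0x44
After byte 2 (0x79): reg=0xB3
After byte 3 (0xB5): reg=0x12
After byte 4 (0xB0): reg=0x67
After byte 5 (0xAC): reg=0x7F
After byte 6 (0x3B): reg=0xDB
After byte 7 (0x88): reg=0xBE

Answer: 0xBE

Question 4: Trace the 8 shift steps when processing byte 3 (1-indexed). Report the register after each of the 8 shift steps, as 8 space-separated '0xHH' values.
Answer: 0x0C 0x18 0x30 0x60 0xC0 0x87 0x09 0x12

Derivation:
After byte 1 (0x50): reg=0x44
After byte 2 (0x79): reg=0xB3
Register before byte 3: 0xB3
After XOR with byte 0xB5: 0x06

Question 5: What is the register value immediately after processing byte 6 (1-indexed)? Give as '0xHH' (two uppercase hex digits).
Answer: 0xDB

Derivation:
After byte 1 (0x50): reg=0x44
After byte 2 (0x79): reg=0xB3
After byte 3 (0xB5): reg=0x12
After byte 4 (0xB0): reg=0x67
After byte 5 (0xAC): reg=0x7F
After byte 6 (0x3B): reg=0xDB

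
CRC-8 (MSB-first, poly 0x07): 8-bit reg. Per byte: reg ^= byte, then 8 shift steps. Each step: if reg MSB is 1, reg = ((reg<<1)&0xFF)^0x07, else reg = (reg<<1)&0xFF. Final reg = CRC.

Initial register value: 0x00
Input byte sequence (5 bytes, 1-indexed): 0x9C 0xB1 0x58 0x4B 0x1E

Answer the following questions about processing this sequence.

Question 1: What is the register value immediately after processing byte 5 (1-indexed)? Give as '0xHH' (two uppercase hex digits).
Answer: 0x5E

Derivation:
After byte 1 (0x9C): reg=0xDD
After byte 2 (0xB1): reg=0x03
After byte 3 (0x58): reg=0x86
After byte 4 (0x4B): reg=0x6D
After byte 5 (0x1E): reg=0x5E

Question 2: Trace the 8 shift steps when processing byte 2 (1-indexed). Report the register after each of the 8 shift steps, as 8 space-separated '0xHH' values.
Answer: 0xD8 0xB7 0x69 0xD2 0xA3 0x41 0x82 0x03

Derivation:
After byte 1 (0x9C): reg=0xDD
Register before byte 2: 0xDD
After XOR with byte 0xB1: 0x6C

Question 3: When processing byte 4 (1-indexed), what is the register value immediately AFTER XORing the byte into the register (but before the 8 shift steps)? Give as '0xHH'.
Register before byte 4: 0x86
Byte 4: 0x4B
0x86 XOR 0x4B = 0xCD

Answer: 0xCD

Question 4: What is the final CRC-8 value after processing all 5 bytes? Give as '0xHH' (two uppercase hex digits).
Answer: 0x5E

Derivation:
After byte 1 (0x9C): reg=0xDD
After byte 2 (0xB1): reg=0x03
After byte 3 (0x58): reg=0x86
After byte 4 (0x4B): reg=0x6D
After byte 5 (0x1E): reg=0x5E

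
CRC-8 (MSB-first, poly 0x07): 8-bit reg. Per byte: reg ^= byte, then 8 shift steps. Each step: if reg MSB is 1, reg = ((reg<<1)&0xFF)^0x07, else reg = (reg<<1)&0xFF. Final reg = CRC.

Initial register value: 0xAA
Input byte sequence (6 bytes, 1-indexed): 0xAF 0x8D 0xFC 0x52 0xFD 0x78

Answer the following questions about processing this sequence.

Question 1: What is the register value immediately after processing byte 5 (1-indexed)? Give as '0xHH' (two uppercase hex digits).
After byte 1 (0xAF): reg=0x1B
After byte 2 (0x8D): reg=0xEB
After byte 3 (0xFC): reg=0x65
After byte 4 (0x52): reg=0x85
After byte 5 (0xFD): reg=0x6F

Answer: 0x6F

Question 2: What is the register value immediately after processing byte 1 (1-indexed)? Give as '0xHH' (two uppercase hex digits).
After byte 1 (0xAF): reg=0x1B

Answer: 0x1B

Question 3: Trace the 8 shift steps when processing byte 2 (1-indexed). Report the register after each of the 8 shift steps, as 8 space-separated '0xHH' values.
Answer: 0x2B 0x56 0xAC 0x5F 0xBE 0x7B 0xF6 0xEB

Derivation:
After byte 1 (0xAF): reg=0x1B
Register before byte 2: 0x1B
After XOR with byte 0x8D: 0x96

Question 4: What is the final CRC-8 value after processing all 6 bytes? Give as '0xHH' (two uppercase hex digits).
After byte 1 (0xAF): reg=0x1B
After byte 2 (0x8D): reg=0xEB
After byte 3 (0xFC): reg=0x65
After byte 4 (0x52): reg=0x85
After byte 5 (0xFD): reg=0x6F
After byte 6 (0x78): reg=0x65

Answer: 0x65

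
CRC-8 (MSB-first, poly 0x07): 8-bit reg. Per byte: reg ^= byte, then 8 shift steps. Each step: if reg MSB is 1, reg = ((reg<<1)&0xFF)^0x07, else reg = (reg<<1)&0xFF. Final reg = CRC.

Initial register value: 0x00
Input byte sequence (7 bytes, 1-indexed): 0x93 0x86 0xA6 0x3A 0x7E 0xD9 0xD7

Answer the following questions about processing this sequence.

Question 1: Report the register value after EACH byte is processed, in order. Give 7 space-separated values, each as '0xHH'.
0xF0 0x45 0xA7 0xDA 0x75 0x4D 0xCF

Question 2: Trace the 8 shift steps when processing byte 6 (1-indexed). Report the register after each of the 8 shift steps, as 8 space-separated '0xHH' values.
Answer: 0x5F 0xBE 0x7B 0xF6 0xEB 0xD1 0xA5 0x4D

Derivation:
After byte 1 (0x93): reg=0xF0
After byte 2 (0x86): reg=0x45
After byte 3 (0xA6): reg=0xA7
After byte 4 (0x3A): reg=0xDA
After byte 5 (0x7E): reg=0x75
Register before byte 6: 0x75
After XOR with byte 0xD9: 0xAC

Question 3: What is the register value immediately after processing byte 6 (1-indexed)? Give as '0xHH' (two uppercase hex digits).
After byte 1 (0x93): reg=0xF0
After byte 2 (0x86): reg=0x45
After byte 3 (0xA6): reg=0xA7
After byte 4 (0x3A): reg=0xDA
After byte 5 (0x7E): reg=0x75
After byte 6 (0xD9): reg=0x4D

Answer: 0x4D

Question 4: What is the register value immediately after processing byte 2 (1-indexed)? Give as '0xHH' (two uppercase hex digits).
After byte 1 (0x93): reg=0xF0
After byte 2 (0x86): reg=0x45

Answer: 0x45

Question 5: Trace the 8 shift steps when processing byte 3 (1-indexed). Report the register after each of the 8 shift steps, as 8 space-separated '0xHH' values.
After byte 1 (0x93): reg=0xF0
After byte 2 (0x86): reg=0x45
Register before byte 3: 0x45
After XOR with byte 0xA6: 0xE3

Answer: 0xC1 0x85 0x0D 0x1A 0x34 0x68 0xD0 0xA7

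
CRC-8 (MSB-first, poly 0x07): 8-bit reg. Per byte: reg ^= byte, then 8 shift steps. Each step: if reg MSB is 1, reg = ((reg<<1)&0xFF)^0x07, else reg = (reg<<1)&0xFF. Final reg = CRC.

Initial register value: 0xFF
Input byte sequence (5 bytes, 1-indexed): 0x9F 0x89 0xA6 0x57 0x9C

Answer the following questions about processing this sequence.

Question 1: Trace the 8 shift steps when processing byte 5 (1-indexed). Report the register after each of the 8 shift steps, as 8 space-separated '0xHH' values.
After byte 1 (0x9F): reg=0x27
After byte 2 (0x89): reg=0x43
After byte 3 (0xA6): reg=0xB5
After byte 4 (0x57): reg=0xA0
Register before byte 5: 0xA0
After XOR with byte 0x9C: 0x3C

Answer: 0x78 0xF0 0xE7 0xC9 0x95 0x2D 0x5A 0xB4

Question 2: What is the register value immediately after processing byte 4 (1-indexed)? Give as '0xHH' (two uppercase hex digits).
After byte 1 (0x9F): reg=0x27
After byte 2 (0x89): reg=0x43
After byte 3 (0xA6): reg=0xB5
After byte 4 (0x57): reg=0xA0

Answer: 0xA0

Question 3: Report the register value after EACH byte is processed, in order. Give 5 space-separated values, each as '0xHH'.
0x27 0x43 0xB5 0xA0 0xB4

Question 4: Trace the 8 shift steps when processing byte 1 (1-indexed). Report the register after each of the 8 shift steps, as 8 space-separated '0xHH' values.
Register before byte 1: 0xFF
After XOR with byte 0x9F: 0x60

Answer: 0xC0 0x87 0x09 0x12 0x24 0x48 0x90 0x27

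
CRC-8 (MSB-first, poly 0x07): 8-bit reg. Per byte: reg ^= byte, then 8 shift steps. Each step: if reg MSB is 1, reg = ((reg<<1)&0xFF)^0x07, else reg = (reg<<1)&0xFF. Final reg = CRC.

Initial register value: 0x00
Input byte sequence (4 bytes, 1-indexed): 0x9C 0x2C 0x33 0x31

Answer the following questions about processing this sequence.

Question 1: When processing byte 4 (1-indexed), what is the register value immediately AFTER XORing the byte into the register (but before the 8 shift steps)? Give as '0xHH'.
Answer: 0xA9

Derivation:
Register before byte 4: 0x98
Byte 4: 0x31
0x98 XOR 0x31 = 0xA9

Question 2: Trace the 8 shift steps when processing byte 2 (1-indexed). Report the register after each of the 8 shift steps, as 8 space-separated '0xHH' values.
After byte 1 (0x9C): reg=0xDD
Register before byte 2: 0xDD
After XOR with byte 0x2C: 0xF1

Answer: 0xE5 0xCD 0x9D 0x3D 0x7A 0xF4 0xEF 0xD9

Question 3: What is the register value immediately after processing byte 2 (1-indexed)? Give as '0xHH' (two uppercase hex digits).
Answer: 0xD9

Derivation:
After byte 1 (0x9C): reg=0xDD
After byte 2 (0x2C): reg=0xD9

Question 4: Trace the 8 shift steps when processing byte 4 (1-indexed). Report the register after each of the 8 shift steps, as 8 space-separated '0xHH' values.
Answer: 0x55 0xAA 0x53 0xA6 0x4B 0x96 0x2B 0x56

Derivation:
After byte 1 (0x9C): reg=0xDD
After byte 2 (0x2C): reg=0xD9
After byte 3 (0x33): reg=0x98
Register before byte 4: 0x98
After XOR with byte 0x31: 0xA9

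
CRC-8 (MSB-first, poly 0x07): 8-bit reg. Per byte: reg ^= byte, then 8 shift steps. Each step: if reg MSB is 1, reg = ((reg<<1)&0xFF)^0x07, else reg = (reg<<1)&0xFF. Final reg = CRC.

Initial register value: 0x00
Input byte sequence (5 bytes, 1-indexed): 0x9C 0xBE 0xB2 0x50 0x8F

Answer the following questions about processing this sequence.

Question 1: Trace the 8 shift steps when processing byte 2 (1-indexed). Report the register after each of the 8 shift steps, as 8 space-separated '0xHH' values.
After byte 1 (0x9C): reg=0xDD
Register before byte 2: 0xDD
After XOR with byte 0xBE: 0x63

Answer: 0xC6 0x8B 0x11 0x22 0x44 0x88 0x17 0x2E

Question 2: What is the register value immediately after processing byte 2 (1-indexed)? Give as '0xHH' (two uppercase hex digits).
After byte 1 (0x9C): reg=0xDD
After byte 2 (0xBE): reg=0x2E

Answer: 0x2E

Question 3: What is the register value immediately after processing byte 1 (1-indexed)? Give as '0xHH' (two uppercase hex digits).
Answer: 0xDD

Derivation:
After byte 1 (0x9C): reg=0xDD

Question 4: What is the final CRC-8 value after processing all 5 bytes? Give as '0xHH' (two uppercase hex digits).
Answer: 0xFB

Derivation:
After byte 1 (0x9C): reg=0xDD
After byte 2 (0xBE): reg=0x2E
After byte 3 (0xB2): reg=0xDD
After byte 4 (0x50): reg=0xAA
After byte 5 (0x8F): reg=0xFB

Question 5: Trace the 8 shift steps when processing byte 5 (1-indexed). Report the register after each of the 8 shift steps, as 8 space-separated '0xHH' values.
Answer: 0x4A 0x94 0x2F 0x5E 0xBC 0x7F 0xFE 0xFB

Derivation:
After byte 1 (0x9C): reg=0xDD
After byte 2 (0xBE): reg=0x2E
After byte 3 (0xB2): reg=0xDD
After byte 4 (0x50): reg=0xAA
Register before byte 5: 0xAA
After XOR with byte 0x8F: 0x25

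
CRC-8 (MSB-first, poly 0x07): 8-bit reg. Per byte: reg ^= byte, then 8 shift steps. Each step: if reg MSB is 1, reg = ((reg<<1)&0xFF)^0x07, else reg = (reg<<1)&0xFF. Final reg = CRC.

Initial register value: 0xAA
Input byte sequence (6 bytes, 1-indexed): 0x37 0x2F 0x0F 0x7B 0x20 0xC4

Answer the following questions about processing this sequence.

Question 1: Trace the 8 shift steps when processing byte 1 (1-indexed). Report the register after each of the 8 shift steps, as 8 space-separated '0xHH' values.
Register before byte 1: 0xAA
After XOR with byte 0x37: 0x9D

Answer: 0x3D 0x7A 0xF4 0xEF 0xD9 0xB5 0x6D 0xDA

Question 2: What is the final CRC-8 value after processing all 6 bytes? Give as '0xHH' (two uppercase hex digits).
Answer: 0x41

Derivation:
After byte 1 (0x37): reg=0xDA
After byte 2 (0x2F): reg=0xC5
After byte 3 (0x0F): reg=0x78
After byte 4 (0x7B): reg=0x09
After byte 5 (0x20): reg=0xDF
After byte 6 (0xC4): reg=0x41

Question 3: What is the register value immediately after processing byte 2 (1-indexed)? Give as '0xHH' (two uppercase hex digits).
After byte 1 (0x37): reg=0xDA
After byte 2 (0x2F): reg=0xC5

Answer: 0xC5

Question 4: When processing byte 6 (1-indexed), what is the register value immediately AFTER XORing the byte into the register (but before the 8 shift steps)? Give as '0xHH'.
Answer: 0x1B

Derivation:
Register before byte 6: 0xDF
Byte 6: 0xC4
0xDF XOR 0xC4 = 0x1B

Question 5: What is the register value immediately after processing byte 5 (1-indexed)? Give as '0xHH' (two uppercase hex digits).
After byte 1 (0x37): reg=0xDA
After byte 2 (0x2F): reg=0xC5
After byte 3 (0x0F): reg=0x78
After byte 4 (0x7B): reg=0x09
After byte 5 (0x20): reg=0xDF

Answer: 0xDF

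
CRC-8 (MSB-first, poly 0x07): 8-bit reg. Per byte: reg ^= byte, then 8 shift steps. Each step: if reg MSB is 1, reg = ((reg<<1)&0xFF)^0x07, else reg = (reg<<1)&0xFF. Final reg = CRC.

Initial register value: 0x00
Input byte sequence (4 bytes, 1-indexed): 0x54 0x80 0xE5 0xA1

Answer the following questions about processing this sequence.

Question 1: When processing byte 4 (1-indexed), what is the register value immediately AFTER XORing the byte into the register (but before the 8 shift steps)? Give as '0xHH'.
Answer: 0x2D

Derivation:
Register before byte 4: 0x8C
Byte 4: 0xA1
0x8C XOR 0xA1 = 0x2D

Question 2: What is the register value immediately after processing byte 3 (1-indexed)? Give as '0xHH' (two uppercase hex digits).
Answer: 0x8C

Derivation:
After byte 1 (0x54): reg=0xAB
After byte 2 (0x80): reg=0xD1
After byte 3 (0xE5): reg=0x8C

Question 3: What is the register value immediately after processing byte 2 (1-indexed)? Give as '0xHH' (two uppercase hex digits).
Answer: 0xD1

Derivation:
After byte 1 (0x54): reg=0xAB
After byte 2 (0x80): reg=0xD1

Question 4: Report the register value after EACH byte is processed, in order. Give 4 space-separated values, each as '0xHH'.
0xAB 0xD1 0x8C 0xC3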